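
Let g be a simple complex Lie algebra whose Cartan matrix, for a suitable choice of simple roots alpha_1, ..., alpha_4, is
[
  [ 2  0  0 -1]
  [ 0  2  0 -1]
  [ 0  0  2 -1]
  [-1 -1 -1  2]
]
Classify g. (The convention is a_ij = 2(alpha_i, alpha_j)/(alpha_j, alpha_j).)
D_4 (so(8))

The matrix has rank 4 with 2's on the diagonal. Reading the off-diagonal entries as Dynkin edges (a single edge where a_ij = a_ji = -1; a double or triple edge where a_ij * a_ji = 2 or 3), the diagram is a chain of 2 nodes with a fork of two nodes at one end (D_4). One simple-root ordering that puts it in standard form is (alpha_3, alpha_4, alpha_1, alpha_2). So the algebra is type D_4, i.e. so(8).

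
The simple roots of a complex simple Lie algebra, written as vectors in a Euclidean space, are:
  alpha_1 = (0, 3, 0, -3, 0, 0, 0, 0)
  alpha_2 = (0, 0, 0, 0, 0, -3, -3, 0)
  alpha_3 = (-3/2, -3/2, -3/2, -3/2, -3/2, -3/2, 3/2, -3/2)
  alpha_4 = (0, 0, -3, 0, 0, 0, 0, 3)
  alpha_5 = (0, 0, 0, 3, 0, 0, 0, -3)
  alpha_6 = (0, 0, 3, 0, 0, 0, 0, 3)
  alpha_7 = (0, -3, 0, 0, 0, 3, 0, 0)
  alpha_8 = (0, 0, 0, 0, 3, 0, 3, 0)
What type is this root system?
E_8

Compute the Cartan integers a_ij = 2(alpha_i, alpha_j)/(alpha_j, alpha_j); the resulting 8x8 Cartan matrix is
[[2, 0, 0, 0, -1, 0, -1, 0], [0, 2, 0, 0, 0, 0, -1, -1], [0, 0, 2, 0, 0, -1, 0, 0], [0, 0, 0, 2, -1, 0, 0, 0], [-1, 0, 0, -1, 2, -1, 0, 0], [0, 0, -1, 0, -1, 2, 0, 0], [-1, -1, 0, 0, 0, 0, 2, 0], [0, -1, 0, 0, 0, 0, 0, 2]].
All simple roots have the same length, so the diagram is simply laced. The associated Dynkin diagram is a chain of 7 nodes with one extra node attached to the third node from one end (E_8), so the type is E_8.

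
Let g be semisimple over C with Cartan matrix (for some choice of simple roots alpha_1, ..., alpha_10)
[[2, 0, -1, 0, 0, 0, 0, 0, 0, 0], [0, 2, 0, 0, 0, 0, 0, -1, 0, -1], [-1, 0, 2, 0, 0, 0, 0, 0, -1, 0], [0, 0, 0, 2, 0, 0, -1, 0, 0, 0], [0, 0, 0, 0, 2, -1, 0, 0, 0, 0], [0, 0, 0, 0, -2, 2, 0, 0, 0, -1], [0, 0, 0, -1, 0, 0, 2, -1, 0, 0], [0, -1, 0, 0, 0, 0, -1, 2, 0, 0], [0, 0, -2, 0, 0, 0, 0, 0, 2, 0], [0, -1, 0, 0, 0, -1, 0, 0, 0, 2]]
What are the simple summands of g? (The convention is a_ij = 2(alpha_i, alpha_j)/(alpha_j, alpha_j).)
type B_7 + type C_3

The diagram associated to this matrix has two connected components: the simple roots {alpha_2, alpha_4, alpha_5, alpha_6, alpha_7, alpha_8, alpha_10} form a chain of 7 nodes with a double edge at one end; the terminal node there is the unique short simple root (B_7), and {alpha_1, alpha_3, alpha_9} form a chain of 3 nodes with a double edge at one end; the terminal node there is the unique long simple root (C_3). A semisimple Lie algebra decomposes uniquely as the direct sum of simple ideals, one per connected component of its Dynkin diagram, so g ≅ B_7 ⊕ C_3 (dimension 105 + 21 = 126).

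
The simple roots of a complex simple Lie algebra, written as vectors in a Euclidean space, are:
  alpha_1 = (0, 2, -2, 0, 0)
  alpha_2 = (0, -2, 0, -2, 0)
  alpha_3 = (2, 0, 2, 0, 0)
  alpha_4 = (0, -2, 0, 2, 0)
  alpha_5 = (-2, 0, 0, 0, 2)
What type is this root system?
D_5

Compute the Cartan integers a_ij = 2(alpha_i, alpha_j)/(alpha_j, alpha_j); the resulting 5x5 Cartan matrix is
[[2, -1, -1, -1, 0], [-1, 2, 0, 0, 0], [-1, 0, 2, 0, -1], [-1, 0, 0, 2, 0], [0, 0, -1, 0, 2]].
All simple roots have the same length, so the diagram is simply laced. The associated Dynkin diagram is a chain of 3 nodes with a fork of two nodes at one end (D_5), so the type is D_5 (the algebra so(10)).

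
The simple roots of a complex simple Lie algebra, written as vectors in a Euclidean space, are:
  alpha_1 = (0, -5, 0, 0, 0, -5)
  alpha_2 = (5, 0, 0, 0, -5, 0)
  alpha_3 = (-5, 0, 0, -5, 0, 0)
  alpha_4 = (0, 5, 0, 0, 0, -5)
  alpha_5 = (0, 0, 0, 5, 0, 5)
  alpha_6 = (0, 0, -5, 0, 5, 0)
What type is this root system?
D_6

Compute the Cartan integers a_ij = 2(alpha_i, alpha_j)/(alpha_j, alpha_j); the resulting 6x6 Cartan matrix is
[[2, 0, 0, 0, -1, 0], [0, 2, -1, 0, 0, -1], [0, -1, 2, 0, -1, 0], [0, 0, 0, 2, -1, 0], [-1, 0, -1, -1, 2, 0], [0, -1, 0, 0, 0, 2]].
All simple roots have the same length, so the diagram is simply laced. The associated Dynkin diagram is a chain of 4 nodes with a fork of two nodes at one end (D_6), so the type is D_6 (the algebra so(12)).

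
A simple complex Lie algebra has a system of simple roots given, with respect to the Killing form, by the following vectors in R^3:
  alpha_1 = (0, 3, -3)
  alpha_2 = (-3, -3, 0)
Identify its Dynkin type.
Compute the Cartan integers a_ij = 2(alpha_i, alpha_j)/(alpha_j, alpha_j); the resulting 2x2 Cartan matrix is
[[2, -1], [-1, 2]].
All simple roots have the same length, so the diagram is simply laced. The associated Dynkin diagram is a chain of 2 nodes with single edges (A_2), so the type is A_2 (the algebra sl(3)).

type A_2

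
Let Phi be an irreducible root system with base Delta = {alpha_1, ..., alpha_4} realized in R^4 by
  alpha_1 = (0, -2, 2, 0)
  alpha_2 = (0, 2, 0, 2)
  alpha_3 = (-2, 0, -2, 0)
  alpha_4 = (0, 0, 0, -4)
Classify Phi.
Compute the Cartan integers a_ij = 2(alpha_i, alpha_j)/(alpha_j, alpha_j); the resulting 4x4 Cartan matrix is
[[2, -1, -1, 0], [-1, 2, 0, -1], [-1, 0, 2, 0], [0, -2, 0, 2]].
The roots have two lengths (squared-length ratio 2:1); the short ones are alpha_{1,2,3}. The associated Dynkin diagram is a chain of 4 nodes with a double edge at one end; the terminal node there is the unique long simple root (C_4), so the type is C_4 (the algebra sp(8)).

C_4 (sp(8))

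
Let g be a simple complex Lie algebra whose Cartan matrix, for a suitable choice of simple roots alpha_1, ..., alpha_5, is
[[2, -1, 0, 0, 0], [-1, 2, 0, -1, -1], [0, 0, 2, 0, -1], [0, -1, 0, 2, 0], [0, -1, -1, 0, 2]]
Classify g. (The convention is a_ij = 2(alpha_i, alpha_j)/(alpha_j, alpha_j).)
The matrix has rank 5 with 2's on the diagonal. Reading the off-diagonal entries as Dynkin edges (a single edge where a_ij = a_ji = -1; a double or triple edge where a_ij * a_ji = 2 or 3), the diagram is a chain of 3 nodes with a fork of two nodes at one end (D_5). One simple-root ordering that puts it in standard form is (alpha_3, alpha_5, alpha_2, alpha_1, alpha_4). So the algebra is type D_5, i.e. so(10).

type D_5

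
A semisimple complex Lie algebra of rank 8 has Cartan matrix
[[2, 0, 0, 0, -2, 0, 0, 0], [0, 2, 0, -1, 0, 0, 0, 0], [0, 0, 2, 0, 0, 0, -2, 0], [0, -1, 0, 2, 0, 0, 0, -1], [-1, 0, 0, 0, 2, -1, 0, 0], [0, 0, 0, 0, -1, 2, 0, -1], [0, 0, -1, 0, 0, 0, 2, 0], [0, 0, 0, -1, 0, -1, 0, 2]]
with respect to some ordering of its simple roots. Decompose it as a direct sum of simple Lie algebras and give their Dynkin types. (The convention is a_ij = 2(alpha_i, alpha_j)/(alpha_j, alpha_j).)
The diagram associated to this matrix has two connected components: the simple roots {alpha_3, alpha_7} form a chain of 2 nodes with a double edge at one end; the terminal node there is the unique short simple root (B_2), and {alpha_1, alpha_2, alpha_4, alpha_5, alpha_6, alpha_8} form a chain of 6 nodes with a double edge at one end; the terminal node there is the unique long simple root (C_6). A semisimple Lie algebra decomposes uniquely as the direct sum of simple ideals, one per connected component of its Dynkin diagram, so g ≅ B_2 ⊕ C_6 (dimension 10 + 78 = 88).

B_2 (so(5)) ⊕ C_6 (sp(12))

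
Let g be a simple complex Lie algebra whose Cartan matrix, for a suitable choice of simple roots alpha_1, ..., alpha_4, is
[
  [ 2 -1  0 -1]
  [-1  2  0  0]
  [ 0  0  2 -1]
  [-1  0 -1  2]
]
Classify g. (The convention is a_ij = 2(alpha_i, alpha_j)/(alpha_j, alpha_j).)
The matrix has rank 4 with 2's on the diagonal. Reading the off-diagonal entries as Dynkin edges (a single edge where a_ij = a_ji = -1; a double or triple edge where a_ij * a_ji = 2 or 3), the diagram is a chain of 4 nodes with single edges (A_4). One simple-root ordering that puts it in standard form is (alpha_2, alpha_1, alpha_4, alpha_3). So the algebra is type A_4, i.e. sl(5).

A_4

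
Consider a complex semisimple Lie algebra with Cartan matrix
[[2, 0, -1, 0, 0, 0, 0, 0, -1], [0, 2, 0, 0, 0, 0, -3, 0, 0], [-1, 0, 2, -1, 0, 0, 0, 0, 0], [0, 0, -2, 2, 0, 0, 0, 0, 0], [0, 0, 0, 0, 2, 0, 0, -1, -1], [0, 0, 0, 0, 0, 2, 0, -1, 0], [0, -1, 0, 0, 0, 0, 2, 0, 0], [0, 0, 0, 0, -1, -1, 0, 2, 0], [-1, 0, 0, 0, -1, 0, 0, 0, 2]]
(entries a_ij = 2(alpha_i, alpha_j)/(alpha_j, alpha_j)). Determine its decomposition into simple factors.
The diagram associated to this matrix has two connected components: the simple roots {alpha_1, alpha_3, alpha_4, alpha_5, alpha_6, alpha_8, alpha_9} form a chain of 7 nodes with a double edge at one end; the terminal node there is the unique long simple root (C_7), and {alpha_2, alpha_7} form two nodes joined by a triple edge (G_2). A semisimple Lie algebra decomposes uniquely as the direct sum of simple ideals, one per connected component of its Dynkin diagram, so g ≅ C_7 ⊕ G_2 (dimension 105 + 14 = 119).

C_7 (sp(14)) + G_2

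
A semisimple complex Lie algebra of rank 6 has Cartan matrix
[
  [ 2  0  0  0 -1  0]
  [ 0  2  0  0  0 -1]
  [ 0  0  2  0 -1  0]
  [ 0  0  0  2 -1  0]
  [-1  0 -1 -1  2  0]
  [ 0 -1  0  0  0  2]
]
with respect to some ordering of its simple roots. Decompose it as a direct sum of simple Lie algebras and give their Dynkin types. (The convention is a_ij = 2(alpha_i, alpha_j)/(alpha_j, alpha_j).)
The diagram associated to this matrix has two connected components: the simple roots {alpha_2, alpha_6} form a chain of 2 nodes with single edges (A_2), and {alpha_1, alpha_3, alpha_4, alpha_5} form a chain of 2 nodes with a fork of two nodes at one end (D_4). A semisimple Lie algebra decomposes uniquely as the direct sum of simple ideals, one per connected component of its Dynkin diagram, so g ≅ A_2 ⊕ D_4 (dimension 8 + 28 = 36).

A_2 (sl(3)) + D_4 (so(8))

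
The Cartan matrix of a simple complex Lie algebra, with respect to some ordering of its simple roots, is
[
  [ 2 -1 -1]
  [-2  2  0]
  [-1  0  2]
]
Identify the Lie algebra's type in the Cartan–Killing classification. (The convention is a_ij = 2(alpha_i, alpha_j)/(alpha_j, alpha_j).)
C_3 (sp(6))

The matrix has rank 3 with 2's on the diagonal. Reading the off-diagonal entries as Dynkin edges (a single edge where a_ij = a_ji = -1; a double or triple edge where a_ij * a_ji = 2 or 3), the diagram is a chain of 3 nodes with a double edge at one end; the terminal node there is the unique long simple root (C_3). One simple-root ordering that puts it in standard form is (alpha_3, alpha_1, alpha_2). So the algebra is type C_3, i.e. sp(6).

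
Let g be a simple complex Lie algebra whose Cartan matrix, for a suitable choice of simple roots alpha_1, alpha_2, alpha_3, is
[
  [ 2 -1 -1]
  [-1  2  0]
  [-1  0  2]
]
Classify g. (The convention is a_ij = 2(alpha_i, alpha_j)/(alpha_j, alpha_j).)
The matrix has rank 3 with 2's on the diagonal. Reading the off-diagonal entries as Dynkin edges (a single edge where a_ij = a_ji = -1; a double or triple edge where a_ij * a_ji = 2 or 3), the diagram is a chain of 3 nodes with single edges (A_3). One simple-root ordering that puts it in standard form is (alpha_3, alpha_1, alpha_2). So the algebra is type A_3, i.e. sl(4).

A_3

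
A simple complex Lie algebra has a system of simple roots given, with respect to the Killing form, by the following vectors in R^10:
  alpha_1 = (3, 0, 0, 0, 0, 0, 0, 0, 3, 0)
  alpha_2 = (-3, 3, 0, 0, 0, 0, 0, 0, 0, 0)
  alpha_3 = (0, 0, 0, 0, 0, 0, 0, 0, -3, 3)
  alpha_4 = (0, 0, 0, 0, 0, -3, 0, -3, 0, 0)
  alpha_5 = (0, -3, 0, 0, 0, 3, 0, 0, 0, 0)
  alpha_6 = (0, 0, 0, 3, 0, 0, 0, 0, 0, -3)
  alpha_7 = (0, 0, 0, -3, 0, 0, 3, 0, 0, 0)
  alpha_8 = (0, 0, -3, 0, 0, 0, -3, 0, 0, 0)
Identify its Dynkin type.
Compute the Cartan integers a_ij = 2(alpha_i, alpha_j)/(alpha_j, alpha_j); the resulting 8x8 Cartan matrix is
[[2, -1, -1, 0, 0, 0, 0, 0], [-1, 2, 0, 0, -1, 0, 0, 0], [-1, 0, 2, 0, 0, -1, 0, 0], [0, 0, 0, 2, -1, 0, 0, 0], [0, -1, 0, -1, 2, 0, 0, 0], [0, 0, -1, 0, 0, 2, -1, 0], [0, 0, 0, 0, 0, -1, 2, -1], [0, 0, 0, 0, 0, 0, -1, 2]].
All simple roots have the same length, so the diagram is simply laced. The associated Dynkin diagram is a chain of 8 nodes with single edges (A_8), so the type is A_8 (the algebra sl(9)).

A_8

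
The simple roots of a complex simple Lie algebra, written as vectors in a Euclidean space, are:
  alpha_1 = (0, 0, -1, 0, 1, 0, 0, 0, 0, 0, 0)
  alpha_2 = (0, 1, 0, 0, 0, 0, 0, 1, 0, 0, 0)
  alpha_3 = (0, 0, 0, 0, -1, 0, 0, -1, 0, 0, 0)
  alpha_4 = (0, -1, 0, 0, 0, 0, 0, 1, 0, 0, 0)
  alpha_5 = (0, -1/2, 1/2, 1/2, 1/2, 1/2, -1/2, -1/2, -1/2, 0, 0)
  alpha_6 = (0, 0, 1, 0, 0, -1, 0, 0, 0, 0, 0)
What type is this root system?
Compute the Cartan integers a_ij = 2(alpha_i, alpha_j)/(alpha_j, alpha_j); the resulting 6x6 Cartan matrix is
[[2, 0, -1, 0, 0, -1], [0, 2, -1, 0, -1, 0], [-1, -1, 2, -1, 0, 0], [0, 0, -1, 2, 0, 0], [0, -1, 0, 0, 2, 0], [-1, 0, 0, 0, 0, 2]].
All simple roots have the same length, so the diagram is simply laced. The associated Dynkin diagram is a chain of 5 nodes with one extra node attached to the third node from one end (E_6), so the type is E_6.

E_6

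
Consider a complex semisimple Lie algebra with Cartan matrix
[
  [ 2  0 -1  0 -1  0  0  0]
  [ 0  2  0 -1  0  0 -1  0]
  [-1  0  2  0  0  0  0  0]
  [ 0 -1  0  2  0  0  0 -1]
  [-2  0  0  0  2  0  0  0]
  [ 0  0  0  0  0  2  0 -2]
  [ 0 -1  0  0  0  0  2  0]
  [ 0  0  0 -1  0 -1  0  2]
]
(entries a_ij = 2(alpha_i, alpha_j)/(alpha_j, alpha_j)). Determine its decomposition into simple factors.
The diagram associated to this matrix has two connected components: the simple roots {alpha_1, alpha_3, alpha_5} form a chain of 3 nodes with a double edge at one end; the terminal node there is the unique long simple root (C_3), and {alpha_2, alpha_4, alpha_6, alpha_7, alpha_8} form a chain of 5 nodes with a double edge at one end; the terminal node there is the unique long simple root (C_5). A semisimple Lie algebra decomposes uniquely as the direct sum of simple ideals, one per connected component of its Dynkin diagram, so g ≅ C_3 ⊕ C_5 (dimension 21 + 55 = 76).

C_3 ⊕ C_5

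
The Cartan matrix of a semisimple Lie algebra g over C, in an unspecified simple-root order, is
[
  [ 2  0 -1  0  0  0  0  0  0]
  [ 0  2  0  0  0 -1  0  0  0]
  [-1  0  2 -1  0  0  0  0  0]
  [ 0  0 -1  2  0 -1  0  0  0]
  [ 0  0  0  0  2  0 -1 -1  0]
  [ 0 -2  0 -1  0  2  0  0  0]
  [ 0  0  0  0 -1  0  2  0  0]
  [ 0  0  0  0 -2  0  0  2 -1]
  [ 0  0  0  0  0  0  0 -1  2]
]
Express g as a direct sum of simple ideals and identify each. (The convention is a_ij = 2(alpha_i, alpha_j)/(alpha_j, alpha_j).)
The diagram associated to this matrix has two connected components: the simple roots {alpha_1, alpha_2, alpha_3, alpha_4, alpha_6} form a chain of 5 nodes with a double edge at one end; the terminal node there is the unique short simple root (B_5), and {alpha_5, alpha_7, alpha_8, alpha_9} form a chain of 4 nodes with a double edge between the middle two (F_4). A semisimple Lie algebra decomposes uniquely as the direct sum of simple ideals, one per connected component of its Dynkin diagram, so g ≅ B_5 ⊕ F_4 (dimension 55 + 52 = 107).

type B_5 + type F_4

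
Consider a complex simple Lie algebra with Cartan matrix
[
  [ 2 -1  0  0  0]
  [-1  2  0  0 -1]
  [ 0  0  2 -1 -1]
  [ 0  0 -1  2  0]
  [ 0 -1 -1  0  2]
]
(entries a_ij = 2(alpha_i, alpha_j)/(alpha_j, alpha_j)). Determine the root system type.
A5

The matrix has rank 5 with 2's on the diagonal. Reading the off-diagonal entries as Dynkin edges (a single edge where a_ij = a_ji = -1; a double or triple edge where a_ij * a_ji = 2 or 3), the diagram is a chain of 5 nodes with single edges (A_5). One simple-root ordering that puts it in standard form is (alpha_4, alpha_3, alpha_5, alpha_2, alpha_1). So the algebra is type A_5, i.e. sl(6).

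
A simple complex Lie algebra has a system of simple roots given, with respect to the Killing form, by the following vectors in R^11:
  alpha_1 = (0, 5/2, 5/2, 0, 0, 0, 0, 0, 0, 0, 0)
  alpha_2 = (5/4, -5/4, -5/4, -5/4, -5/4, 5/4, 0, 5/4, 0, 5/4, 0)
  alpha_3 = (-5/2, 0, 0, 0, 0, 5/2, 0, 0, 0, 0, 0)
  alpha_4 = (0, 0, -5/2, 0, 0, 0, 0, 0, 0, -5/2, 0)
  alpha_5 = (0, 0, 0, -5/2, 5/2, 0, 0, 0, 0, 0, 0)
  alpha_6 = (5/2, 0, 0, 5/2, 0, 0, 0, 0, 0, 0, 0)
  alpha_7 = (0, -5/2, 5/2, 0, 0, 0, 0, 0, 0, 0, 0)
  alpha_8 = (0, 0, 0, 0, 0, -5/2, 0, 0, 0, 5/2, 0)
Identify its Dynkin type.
type E_8

Compute the Cartan integers a_ij = 2(alpha_i, alpha_j)/(alpha_j, alpha_j); the resulting 8x8 Cartan matrix is
[[2, -1, 0, -1, 0, 0, 0, 0], [-1, 2, 0, 0, 0, 0, 0, 0], [0, 0, 2, 0, 0, -1, 0, -1], [-1, 0, 0, 2, 0, 0, -1, -1], [0, 0, 0, 0, 2, -1, 0, 0], [0, 0, -1, 0, -1, 2, 0, 0], [0, 0, 0, -1, 0, 0, 2, 0], [0, 0, -1, -1, 0, 0, 0, 2]].
All simple roots have the same length, so the diagram is simply laced. The associated Dynkin diagram is a chain of 7 nodes with one extra node attached to the third node from one end (E_8), so the type is E_8.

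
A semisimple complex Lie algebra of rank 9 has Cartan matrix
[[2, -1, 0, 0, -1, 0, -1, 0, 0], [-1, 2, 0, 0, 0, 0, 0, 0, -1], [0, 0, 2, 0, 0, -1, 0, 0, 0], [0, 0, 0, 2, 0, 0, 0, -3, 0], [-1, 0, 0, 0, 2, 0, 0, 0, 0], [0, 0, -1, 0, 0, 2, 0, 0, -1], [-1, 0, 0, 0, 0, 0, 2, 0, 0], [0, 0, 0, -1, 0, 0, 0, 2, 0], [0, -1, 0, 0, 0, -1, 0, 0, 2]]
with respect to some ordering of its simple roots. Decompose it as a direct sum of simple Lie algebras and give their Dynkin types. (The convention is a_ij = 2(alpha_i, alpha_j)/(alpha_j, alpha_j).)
D_7 (so(14)) ⊕ G_2

The diagram associated to this matrix has two connected components: the simple roots {alpha_1, alpha_2, alpha_3, alpha_5, alpha_6, alpha_7, alpha_9} form a chain of 5 nodes with a fork of two nodes at one end (D_7), and {alpha_4, alpha_8} form two nodes joined by a triple edge (G_2). A semisimple Lie algebra decomposes uniquely as the direct sum of simple ideals, one per connected component of its Dynkin diagram, so g ≅ D_7 ⊕ G_2 (dimension 91 + 14 = 105).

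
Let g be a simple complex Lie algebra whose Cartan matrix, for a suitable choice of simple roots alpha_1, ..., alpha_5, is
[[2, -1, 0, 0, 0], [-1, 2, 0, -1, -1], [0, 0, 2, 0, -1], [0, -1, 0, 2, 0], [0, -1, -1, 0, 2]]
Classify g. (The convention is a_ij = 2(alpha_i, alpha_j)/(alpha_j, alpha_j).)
The matrix has rank 5 with 2's on the diagonal. Reading the off-diagonal entries as Dynkin edges (a single edge where a_ij = a_ji = -1; a double or triple edge where a_ij * a_ji = 2 or 3), the diagram is a chain of 3 nodes with a fork of two nodes at one end (D_5). One simple-root ordering that puts it in standard form is (alpha_3, alpha_5, alpha_2, alpha_1, alpha_4). So the algebra is type D_5, i.e. so(10).

D5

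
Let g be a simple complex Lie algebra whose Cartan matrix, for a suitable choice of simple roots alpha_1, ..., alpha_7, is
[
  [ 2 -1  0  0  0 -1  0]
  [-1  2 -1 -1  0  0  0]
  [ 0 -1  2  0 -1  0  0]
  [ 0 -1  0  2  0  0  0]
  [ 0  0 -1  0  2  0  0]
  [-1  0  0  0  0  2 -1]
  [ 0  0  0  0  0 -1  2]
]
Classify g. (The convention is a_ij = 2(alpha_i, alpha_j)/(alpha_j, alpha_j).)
E_7

The matrix has rank 7 with 2's on the diagonal. Reading the off-diagonal entries as Dynkin edges (a single edge where a_ij = a_ji = -1; a double or triple edge where a_ij * a_ji = 2 or 3), the diagram is a chain of 6 nodes with one extra node attached to the third node from one end (E_7). One simple-root ordering that puts it in standard form is (alpha_5, alpha_4, alpha_3, alpha_2, alpha_1, alpha_6, alpha_7). So the algebra is type E_7.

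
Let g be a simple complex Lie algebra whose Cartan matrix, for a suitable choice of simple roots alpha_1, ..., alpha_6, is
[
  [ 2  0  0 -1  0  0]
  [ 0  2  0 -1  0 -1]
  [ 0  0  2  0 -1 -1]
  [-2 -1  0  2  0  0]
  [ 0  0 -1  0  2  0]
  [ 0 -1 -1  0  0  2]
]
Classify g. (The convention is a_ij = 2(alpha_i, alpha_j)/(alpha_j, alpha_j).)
The matrix has rank 6 with 2's on the diagonal. Reading the off-diagonal entries as Dynkin edges (a single edge where a_ij = a_ji = -1; a double or triple edge where a_ij * a_ji = 2 or 3), the diagram is a chain of 6 nodes with a double edge at one end; the terminal node there is the unique short simple root (B_6). One simple-root ordering that puts it in standard form is (alpha_5, alpha_3, alpha_6, alpha_2, alpha_4, alpha_1). So the algebra is type B_6, i.e. so(13).

B6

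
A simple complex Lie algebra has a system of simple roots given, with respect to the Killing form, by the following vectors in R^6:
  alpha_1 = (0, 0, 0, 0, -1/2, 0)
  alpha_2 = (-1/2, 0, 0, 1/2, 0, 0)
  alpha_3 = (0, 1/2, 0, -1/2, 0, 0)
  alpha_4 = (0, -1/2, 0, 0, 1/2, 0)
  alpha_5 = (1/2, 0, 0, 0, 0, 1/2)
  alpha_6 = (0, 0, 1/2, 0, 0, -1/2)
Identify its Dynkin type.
B_6 (so(13))

Compute the Cartan integers a_ij = 2(alpha_i, alpha_j)/(alpha_j, alpha_j); the resulting 6x6 Cartan matrix is
[[2, 0, 0, -1, 0, 0], [0, 2, -1, 0, -1, 0], [0, -1, 2, -1, 0, 0], [-2, 0, -1, 2, 0, 0], [0, -1, 0, 0, 2, -1], [0, 0, 0, 0, -1, 2]].
The roots have two lengths (squared-length ratio 2:1); the short ones are alpha_{1}. The associated Dynkin diagram is a chain of 6 nodes with a double edge at one end; the terminal node there is the unique short simple root (B_6), so the type is B_6 (the algebra so(13)).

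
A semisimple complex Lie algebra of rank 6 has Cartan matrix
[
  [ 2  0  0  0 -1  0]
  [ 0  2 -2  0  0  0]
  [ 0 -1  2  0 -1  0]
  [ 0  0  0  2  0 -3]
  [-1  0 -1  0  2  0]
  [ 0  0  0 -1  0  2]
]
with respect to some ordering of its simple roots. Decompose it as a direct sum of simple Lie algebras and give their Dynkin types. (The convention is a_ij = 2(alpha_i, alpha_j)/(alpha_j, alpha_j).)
The diagram associated to this matrix has two connected components: the simple roots {alpha_1, alpha_2, alpha_3, alpha_5} form a chain of 4 nodes with a double edge at one end; the terminal node there is the unique long simple root (C_4), and {alpha_4, alpha_6} form two nodes joined by a triple edge (G_2). A semisimple Lie algebra decomposes uniquely as the direct sum of simple ideals, one per connected component of its Dynkin diagram, so g ≅ C_4 ⊕ G_2 (dimension 36 + 14 = 50).

C_4 + G_2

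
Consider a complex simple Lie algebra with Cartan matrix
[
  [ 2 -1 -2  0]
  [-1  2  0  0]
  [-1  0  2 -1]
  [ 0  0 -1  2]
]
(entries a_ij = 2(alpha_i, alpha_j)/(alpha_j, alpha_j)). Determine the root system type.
F_4

The matrix has rank 4 with 2's on the diagonal. Reading the off-diagonal entries as Dynkin edges (a single edge where a_ij = a_ji = -1; a double or triple edge where a_ij * a_ji = 2 or 3), the diagram is a chain of 4 nodes with a double edge between the middle two (F_4). One simple-root ordering that puts it in standard form is (alpha_2, alpha_1, alpha_3, alpha_4). So the algebra is type F_4.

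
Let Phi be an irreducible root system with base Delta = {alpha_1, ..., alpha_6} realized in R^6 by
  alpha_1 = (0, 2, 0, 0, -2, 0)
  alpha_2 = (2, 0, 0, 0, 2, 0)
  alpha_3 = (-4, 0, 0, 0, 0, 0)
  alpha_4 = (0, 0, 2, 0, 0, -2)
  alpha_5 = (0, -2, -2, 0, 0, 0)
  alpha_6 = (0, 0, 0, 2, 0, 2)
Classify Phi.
C6

Compute the Cartan integers a_ij = 2(alpha_i, alpha_j)/(alpha_j, alpha_j); the resulting 6x6 Cartan matrix is
[[2, -1, 0, 0, -1, 0], [-1, 2, -1, 0, 0, 0], [0, -2, 2, 0, 0, 0], [0, 0, 0, 2, -1, -1], [-1, 0, 0, -1, 2, 0], [0, 0, 0, -1, 0, 2]].
The roots have two lengths (squared-length ratio 2:1); the short ones are alpha_{1,2,4,5,6}. The associated Dynkin diagram is a chain of 6 nodes with a double edge at one end; the terminal node there is the unique long simple root (C_6), so the type is C_6 (the algebra sp(12)).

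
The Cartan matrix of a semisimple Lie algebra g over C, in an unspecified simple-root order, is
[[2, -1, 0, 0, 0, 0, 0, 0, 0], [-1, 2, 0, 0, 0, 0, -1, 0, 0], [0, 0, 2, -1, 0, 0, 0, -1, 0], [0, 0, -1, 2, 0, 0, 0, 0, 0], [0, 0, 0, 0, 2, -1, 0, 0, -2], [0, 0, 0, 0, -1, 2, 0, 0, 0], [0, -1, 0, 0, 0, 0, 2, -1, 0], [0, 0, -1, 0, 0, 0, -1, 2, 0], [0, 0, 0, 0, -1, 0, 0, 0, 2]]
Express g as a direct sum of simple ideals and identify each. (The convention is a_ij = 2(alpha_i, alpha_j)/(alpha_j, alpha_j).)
A_6 (sl(7)) ⊕ B_3 (so(7))

The diagram associated to this matrix has two connected components: the simple roots {alpha_1, alpha_2, alpha_3, alpha_4, alpha_7, alpha_8} form a chain of 6 nodes with single edges (A_6), and {alpha_5, alpha_6, alpha_9} form a chain of 3 nodes with a double edge at one end; the terminal node there is the unique short simple root (B_3). A semisimple Lie algebra decomposes uniquely as the direct sum of simple ideals, one per connected component of its Dynkin diagram, so g ≅ A_6 ⊕ B_3 (dimension 48 + 21 = 69).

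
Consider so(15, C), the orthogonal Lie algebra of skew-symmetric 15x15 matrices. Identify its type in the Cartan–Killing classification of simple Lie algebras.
This is so(15) with 15 odd, which has dimension 15(15-1)/2 = 105 and rank (15-1)/2 = 7. In the classification of classical Lie algebras, the orthogonal algebra so(2n+1) in an odd number of variables has type B_n; here n = 7, so the Dynkin diagram is a chain of 7 nodes with a double edge at one end; the terminal node there is the unique short simple root (B_7). Hence the type is B_7.

B_7 (so(15))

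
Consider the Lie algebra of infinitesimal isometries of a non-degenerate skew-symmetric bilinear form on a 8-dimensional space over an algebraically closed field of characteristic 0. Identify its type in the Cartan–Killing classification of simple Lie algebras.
C4

This is sp(8), which has dimension 8(8+1)/2 = 36 and rank 8/2 = 4. In the classification of classical Lie algebras, the symplectic algebra sp(2n) has type C_n; here n = 4, so the Dynkin diagram is a chain of 4 nodes with a double edge at one end; the terminal node there is the unique long simple root (C_4). Hence the type is C_4.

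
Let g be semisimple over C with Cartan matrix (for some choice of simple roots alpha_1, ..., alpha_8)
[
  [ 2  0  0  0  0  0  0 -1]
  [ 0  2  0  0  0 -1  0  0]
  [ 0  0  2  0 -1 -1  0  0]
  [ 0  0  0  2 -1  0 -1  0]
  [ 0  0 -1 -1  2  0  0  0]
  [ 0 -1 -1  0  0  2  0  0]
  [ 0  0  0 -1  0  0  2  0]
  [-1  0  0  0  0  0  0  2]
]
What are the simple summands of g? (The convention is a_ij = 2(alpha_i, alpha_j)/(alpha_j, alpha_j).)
The diagram associated to this matrix has two connected components: the simple roots {alpha_1, alpha_8} form a chain of 2 nodes with single edges (A_2), and {alpha_2, alpha_3, alpha_4, alpha_5, alpha_6, alpha_7} form a chain of 6 nodes with single edges (A_6). A semisimple Lie algebra decomposes uniquely as the direct sum of simple ideals, one per connected component of its Dynkin diagram, so g ≅ A_2 ⊕ A_6 (dimension 8 + 48 = 56).

type A_2 ⊕ type A_6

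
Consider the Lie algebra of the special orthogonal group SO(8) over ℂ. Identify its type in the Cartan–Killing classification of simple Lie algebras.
D_4

This is so(8) with 8 even, which has dimension 8(8-1)/2 = 28 and rank 8/2 = 4. In the classification of classical Lie algebras, the orthogonal algebra so(2n) in an even number of variables has type D_n; here n = 4, so the Dynkin diagram is a chain of 2 nodes with a fork of two nodes at one end (D_4). Hence the type is D_4.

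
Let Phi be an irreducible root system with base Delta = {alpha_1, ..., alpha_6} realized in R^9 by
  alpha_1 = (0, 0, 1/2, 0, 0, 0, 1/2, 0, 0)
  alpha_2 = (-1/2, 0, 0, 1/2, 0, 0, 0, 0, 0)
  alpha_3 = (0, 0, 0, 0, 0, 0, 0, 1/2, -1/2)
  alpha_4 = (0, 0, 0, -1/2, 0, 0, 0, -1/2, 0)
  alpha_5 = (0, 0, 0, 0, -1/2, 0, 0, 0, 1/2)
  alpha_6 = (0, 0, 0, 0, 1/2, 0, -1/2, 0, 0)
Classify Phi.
type A_6

Compute the Cartan integers a_ij = 2(alpha_i, alpha_j)/(alpha_j, alpha_j); the resulting 6x6 Cartan matrix is
[[2, 0, 0, 0, 0, -1], [0, 2, 0, -1, 0, 0], [0, 0, 2, -1, -1, 0], [0, -1, -1, 2, 0, 0], [0, 0, -1, 0, 2, -1], [-1, 0, 0, 0, -1, 2]].
All simple roots have the same length, so the diagram is simply laced. The associated Dynkin diagram is a chain of 6 nodes with single edges (A_6), so the type is A_6 (the algebra sl(7)).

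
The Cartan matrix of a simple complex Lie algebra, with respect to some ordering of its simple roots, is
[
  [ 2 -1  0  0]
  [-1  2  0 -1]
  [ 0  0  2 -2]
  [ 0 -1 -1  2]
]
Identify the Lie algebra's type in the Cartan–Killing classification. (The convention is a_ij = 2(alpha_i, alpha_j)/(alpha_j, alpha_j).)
The matrix has rank 4 with 2's on the diagonal. Reading the off-diagonal entries as Dynkin edges (a single edge where a_ij = a_ji = -1; a double or triple edge where a_ij * a_ji = 2 or 3), the diagram is a chain of 4 nodes with a double edge at one end; the terminal node there is the unique long simple root (C_4). One simple-root ordering that puts it in standard form is (alpha_1, alpha_2, alpha_4, alpha_3). So the algebra is type C_4, i.e. sp(8).

type C_4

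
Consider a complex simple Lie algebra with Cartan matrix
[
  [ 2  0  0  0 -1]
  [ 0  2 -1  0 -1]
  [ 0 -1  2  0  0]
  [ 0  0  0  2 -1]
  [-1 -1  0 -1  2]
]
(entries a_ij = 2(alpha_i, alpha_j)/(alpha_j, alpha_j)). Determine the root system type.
The matrix has rank 5 with 2's on the diagonal. Reading the off-diagonal entries as Dynkin edges (a single edge where a_ij = a_ji = -1; a double or triple edge where a_ij * a_ji = 2 or 3), the diagram is a chain of 3 nodes with a fork of two nodes at one end (D_5). One simple-root ordering that puts it in standard form is (alpha_3, alpha_2, alpha_5, alpha_1, alpha_4). So the algebra is type D_5, i.e. so(10).

D_5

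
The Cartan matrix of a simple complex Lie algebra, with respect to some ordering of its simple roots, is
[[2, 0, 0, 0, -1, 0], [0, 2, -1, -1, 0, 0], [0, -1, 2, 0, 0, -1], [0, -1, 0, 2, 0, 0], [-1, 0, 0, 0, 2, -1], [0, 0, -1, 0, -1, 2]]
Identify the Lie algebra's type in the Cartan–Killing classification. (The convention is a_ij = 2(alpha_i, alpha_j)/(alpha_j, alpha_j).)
A6

The matrix has rank 6 with 2's on the diagonal. Reading the off-diagonal entries as Dynkin edges (a single edge where a_ij = a_ji = -1; a double or triple edge where a_ij * a_ji = 2 or 3), the diagram is a chain of 6 nodes with single edges (A_6). One simple-root ordering that puts it in standard form is (alpha_4, alpha_2, alpha_3, alpha_6, alpha_5, alpha_1). So the algebra is type A_6, i.e. sl(7).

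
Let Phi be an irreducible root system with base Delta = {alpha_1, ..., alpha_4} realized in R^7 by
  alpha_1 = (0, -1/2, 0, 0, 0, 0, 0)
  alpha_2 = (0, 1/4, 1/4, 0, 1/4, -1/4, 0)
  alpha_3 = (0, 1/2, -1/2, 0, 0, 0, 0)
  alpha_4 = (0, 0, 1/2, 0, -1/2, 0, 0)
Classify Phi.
type F_4

Compute the Cartan integers a_ij = 2(alpha_i, alpha_j)/(alpha_j, alpha_j); the resulting 4x4 Cartan matrix is
[[2, -1, -1, 0], [-1, 2, 0, 0], [-2, 0, 2, -1], [0, 0, -1, 2]].
The roots have two lengths (squared-length ratio 2:1); the short ones are alpha_{1,2}. The associated Dynkin diagram is a chain of 4 nodes with a double edge between the middle two (F_4), so the type is F_4.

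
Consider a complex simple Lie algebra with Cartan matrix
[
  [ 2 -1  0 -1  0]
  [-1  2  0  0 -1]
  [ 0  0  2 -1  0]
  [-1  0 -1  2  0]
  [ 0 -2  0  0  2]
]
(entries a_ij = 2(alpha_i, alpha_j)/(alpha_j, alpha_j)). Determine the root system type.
The matrix has rank 5 with 2's on the diagonal. Reading the off-diagonal entries as Dynkin edges (a single edge where a_ij = a_ji = -1; a double or triple edge where a_ij * a_ji = 2 or 3), the diagram is a chain of 5 nodes with a double edge at one end; the terminal node there is the unique long simple root (C_5). One simple-root ordering that puts it in standard form is (alpha_3, alpha_4, alpha_1, alpha_2, alpha_5). So the algebra is type C_5, i.e. sp(10).

C5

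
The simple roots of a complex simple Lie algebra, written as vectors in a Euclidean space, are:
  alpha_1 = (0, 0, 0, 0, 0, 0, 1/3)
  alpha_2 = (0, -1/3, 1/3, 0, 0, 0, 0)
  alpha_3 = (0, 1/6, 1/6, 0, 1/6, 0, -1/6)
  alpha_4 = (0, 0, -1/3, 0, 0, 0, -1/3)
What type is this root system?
type F_4

Compute the Cartan integers a_ij = 2(alpha_i, alpha_j)/(alpha_j, alpha_j); the resulting 4x4 Cartan matrix is
[[2, 0, -1, -1], [0, 2, 0, -1], [-1, 0, 2, 0], [-2, -1, 0, 2]].
The roots have two lengths (squared-length ratio 2:1); the short ones are alpha_{1,3}. The associated Dynkin diagram is a chain of 4 nodes with a double edge between the middle two (F_4), so the type is F_4.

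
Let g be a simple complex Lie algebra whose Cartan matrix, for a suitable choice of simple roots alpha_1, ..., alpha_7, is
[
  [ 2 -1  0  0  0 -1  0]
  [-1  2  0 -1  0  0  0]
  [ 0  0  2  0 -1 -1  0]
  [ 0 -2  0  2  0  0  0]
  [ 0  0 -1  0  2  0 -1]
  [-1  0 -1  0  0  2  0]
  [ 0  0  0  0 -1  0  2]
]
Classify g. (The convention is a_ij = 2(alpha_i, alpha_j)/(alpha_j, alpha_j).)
C7

The matrix has rank 7 with 2's on the diagonal. Reading the off-diagonal entries as Dynkin edges (a single edge where a_ij = a_ji = -1; a double or triple edge where a_ij * a_ji = 2 or 3), the diagram is a chain of 7 nodes with a double edge at one end; the terminal node there is the unique long simple root (C_7). One simple-root ordering that puts it in standard form is (alpha_7, alpha_5, alpha_3, alpha_6, alpha_1, alpha_2, alpha_4). So the algebra is type C_7, i.e. sp(14).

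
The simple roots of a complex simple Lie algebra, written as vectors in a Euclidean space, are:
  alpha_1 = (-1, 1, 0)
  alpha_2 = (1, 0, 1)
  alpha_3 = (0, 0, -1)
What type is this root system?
type B_3

Compute the Cartan integers a_ij = 2(alpha_i, alpha_j)/(alpha_j, alpha_j); the resulting 3x3 Cartan matrix is
[[2, -1, 0], [-1, 2, -2], [0, -1, 2]].
The roots have two lengths (squared-length ratio 2:1); the short ones are alpha_{3}. The associated Dynkin diagram is a chain of 3 nodes with a double edge at one end; the terminal node there is the unique short simple root (B_3), so the type is B_3 (the algebra so(7)).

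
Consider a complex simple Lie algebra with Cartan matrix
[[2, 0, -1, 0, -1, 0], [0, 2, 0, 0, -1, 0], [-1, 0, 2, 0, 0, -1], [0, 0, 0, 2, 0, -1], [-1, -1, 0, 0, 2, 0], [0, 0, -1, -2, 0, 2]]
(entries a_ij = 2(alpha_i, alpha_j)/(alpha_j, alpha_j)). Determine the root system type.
B_6 (so(13))

The matrix has rank 6 with 2's on the diagonal. Reading the off-diagonal entries as Dynkin edges (a single edge where a_ij = a_ji = -1; a double or triple edge where a_ij * a_ji = 2 or 3), the diagram is a chain of 6 nodes with a double edge at one end; the terminal node there is the unique short simple root (B_6). One simple-root ordering that puts it in standard form is (alpha_2, alpha_5, alpha_1, alpha_3, alpha_6, alpha_4). So the algebra is type B_6, i.e. so(13).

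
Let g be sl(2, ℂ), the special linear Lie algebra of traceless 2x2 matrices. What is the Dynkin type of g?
A1

This is sl(2), which has dimension 2^2 - 1 = 3 and rank 2 - 1 = 1 (a Cartan subalgebra is the diagonal traceless matrices). In the classification of classical Lie algebras, the special linear algebra sl(n+1) has type A_n; here n = 1, so the Dynkin diagram is a chain of 1 nodes with single edges (A_1). Hence the type is A_1.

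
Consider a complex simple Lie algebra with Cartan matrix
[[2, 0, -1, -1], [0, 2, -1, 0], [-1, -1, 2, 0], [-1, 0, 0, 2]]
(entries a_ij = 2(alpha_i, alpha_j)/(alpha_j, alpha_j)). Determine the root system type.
The matrix has rank 4 with 2's on the diagonal. Reading the off-diagonal entries as Dynkin edges (a single edge where a_ij = a_ji = -1; a double or triple edge where a_ij * a_ji = 2 or 3), the diagram is a chain of 4 nodes with single edges (A_4). One simple-root ordering that puts it in standard form is (alpha_4, alpha_1, alpha_3, alpha_2). So the algebra is type A_4, i.e. sl(5).

A_4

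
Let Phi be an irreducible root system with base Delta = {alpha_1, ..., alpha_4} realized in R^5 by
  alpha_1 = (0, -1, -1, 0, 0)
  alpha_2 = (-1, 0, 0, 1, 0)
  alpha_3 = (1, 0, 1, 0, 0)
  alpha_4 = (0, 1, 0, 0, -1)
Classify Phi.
Compute the Cartan integers a_ij = 2(alpha_i, alpha_j)/(alpha_j, alpha_j); the resulting 4x4 Cartan matrix is
[[2, 0, -1, -1], [0, 2, -1, 0], [-1, -1, 2, 0], [-1, 0, 0, 2]].
All simple roots have the same length, so the diagram is simply laced. The associated Dynkin diagram is a chain of 4 nodes with single edges (A_4), so the type is A_4 (the algebra sl(5)).

type A_4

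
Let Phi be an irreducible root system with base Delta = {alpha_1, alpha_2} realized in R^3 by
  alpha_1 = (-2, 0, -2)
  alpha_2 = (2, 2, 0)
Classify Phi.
A_2

Compute the Cartan integers a_ij = 2(alpha_i, alpha_j)/(alpha_j, alpha_j); the resulting 2x2 Cartan matrix is
[[2, -1], [-1, 2]].
All simple roots have the same length, so the diagram is simply laced. The associated Dynkin diagram is a chain of 2 nodes with single edges (A_2), so the type is A_2 (the algebra sl(3)).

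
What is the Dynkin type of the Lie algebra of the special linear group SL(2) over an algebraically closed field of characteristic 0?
A1

This is sl(2), which has dimension 2^2 - 1 = 3 and rank 2 - 1 = 1 (a Cartan subalgebra is the diagonal traceless matrices). In the classification of classical Lie algebras, the special linear algebra sl(n+1) has type A_n; here n = 1, so the Dynkin diagram is a chain of 1 nodes with single edges (A_1). Hence the type is A_1.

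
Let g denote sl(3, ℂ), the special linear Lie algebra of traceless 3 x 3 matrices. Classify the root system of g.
A_2 (sl(3))

This is sl(3), which has dimension 3^2 - 1 = 8 and rank 3 - 1 = 2 (a Cartan subalgebra is the diagonal traceless matrices). In the classification of classical Lie algebras, the special linear algebra sl(n+1) has type A_n; here n = 2, so the Dynkin diagram is a chain of 2 nodes with single edges (A_2). Hence the type is A_2.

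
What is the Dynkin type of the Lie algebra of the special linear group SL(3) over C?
This is sl(3), which has dimension 3^2 - 1 = 8 and rank 3 - 1 = 2 (a Cartan subalgebra is the diagonal traceless matrices). In the classification of classical Lie algebras, the special linear algebra sl(n+1) has type A_n; here n = 2, so the Dynkin diagram is a chain of 2 nodes with single edges (A_2). Hence the type is A_2.

type A_2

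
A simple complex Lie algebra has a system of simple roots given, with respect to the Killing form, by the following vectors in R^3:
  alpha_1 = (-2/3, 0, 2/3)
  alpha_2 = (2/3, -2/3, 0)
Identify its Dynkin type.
type A_2

Compute the Cartan integers a_ij = 2(alpha_i, alpha_j)/(alpha_j, alpha_j); the resulting 2x2 Cartan matrix is
[[2, -1], [-1, 2]].
All simple roots have the same length, so the diagram is simply laced. The associated Dynkin diagram is a chain of 2 nodes with single edges (A_2), so the type is A_2 (the algebra sl(3)).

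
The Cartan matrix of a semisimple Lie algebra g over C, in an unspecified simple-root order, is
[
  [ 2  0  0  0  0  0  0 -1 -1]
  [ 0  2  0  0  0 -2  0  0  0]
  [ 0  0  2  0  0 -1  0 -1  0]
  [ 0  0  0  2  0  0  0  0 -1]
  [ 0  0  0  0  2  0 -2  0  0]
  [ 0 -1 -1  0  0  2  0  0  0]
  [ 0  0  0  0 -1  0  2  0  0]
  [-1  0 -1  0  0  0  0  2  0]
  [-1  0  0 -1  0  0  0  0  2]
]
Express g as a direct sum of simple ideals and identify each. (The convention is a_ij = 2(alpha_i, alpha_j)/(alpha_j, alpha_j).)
B_2 (so(5)) ⊕ C_7 (sp(14))

The diagram associated to this matrix has two connected components: the simple roots {alpha_5, alpha_7} form a chain of 2 nodes with a double edge at one end; the terminal node there is the unique short simple root (B_2), and {alpha_1, alpha_2, alpha_3, alpha_4, alpha_6, alpha_8, alpha_9} form a chain of 7 nodes with a double edge at one end; the terminal node there is the unique long simple root (C_7). A semisimple Lie algebra decomposes uniquely as the direct sum of simple ideals, one per connected component of its Dynkin diagram, so g ≅ B_2 ⊕ C_7 (dimension 10 + 105 = 115).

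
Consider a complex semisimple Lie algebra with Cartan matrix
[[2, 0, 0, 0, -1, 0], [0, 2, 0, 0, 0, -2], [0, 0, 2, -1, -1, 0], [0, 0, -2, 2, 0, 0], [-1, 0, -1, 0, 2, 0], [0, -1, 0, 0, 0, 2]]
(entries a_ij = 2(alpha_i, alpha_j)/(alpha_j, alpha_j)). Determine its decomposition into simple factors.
B2 + C4

The diagram associated to this matrix has two connected components: the simple roots {alpha_2, alpha_6} form a chain of 2 nodes with a double edge at one end; the terminal node there is the unique short simple root (B_2), and {alpha_1, alpha_3, alpha_4, alpha_5} form a chain of 4 nodes with a double edge at one end; the terminal node there is the unique long simple root (C_4). A semisimple Lie algebra decomposes uniquely as the direct sum of simple ideals, one per connected component of its Dynkin diagram, so g ≅ B_2 ⊕ C_4 (dimension 10 + 36 = 46).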